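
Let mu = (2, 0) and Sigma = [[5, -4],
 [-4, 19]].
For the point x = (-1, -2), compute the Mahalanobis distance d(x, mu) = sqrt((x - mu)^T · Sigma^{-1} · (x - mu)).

Step 1 — centre the observation: (x - mu) = (-3, -2).

Step 2 — invert Sigma. det(Sigma) = 5·19 - (-4)² = 79.
  Sigma^{-1} = (1/det) · [[d, -b], [-b, a]] = [[0.2405, 0.0506],
 [0.0506, 0.0633]].

Step 3 — form the quadratic (x - mu)^T · Sigma^{-1} · (x - mu):
  Sigma^{-1} · (x - mu) = (-0.8228, -0.2785).
  (x - mu)^T · [Sigma^{-1} · (x - mu)] = (-3)·(-0.8228) + (-2)·(-0.2785) = 3.0253.

Step 4 — take square root: d = √(3.0253) ≈ 1.7393.

d(x, mu) = √(3.0253) ≈ 1.7393


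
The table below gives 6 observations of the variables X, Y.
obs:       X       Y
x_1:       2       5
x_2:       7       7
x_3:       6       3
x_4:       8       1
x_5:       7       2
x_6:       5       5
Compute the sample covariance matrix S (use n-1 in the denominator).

Step 1 — column means:
  mean(X) = (2 + 7 + 6 + 8 + 7 + 5) / 6 = 35/6 = 5.8333
  mean(Y) = (5 + 7 + 3 + 1 + 2 + 5) / 6 = 23/6 = 3.8333

Step 2 — sample covariance S[i,j] = (1/(n-1)) · Σ_k (x_{k,i} - mean_i) · (x_{k,j} - mean_j), with n-1 = 5.
  S[X,X] = ((-3.8333)·(-3.8333) + (1.1667)·(1.1667) + (0.1667)·(0.1667) + (2.1667)·(2.1667) + (1.1667)·(1.1667) + (-0.8333)·(-0.8333)) / 5 = 22.8333/5 = 4.5667
  S[X,Y] = ((-3.8333)·(1.1667) + (1.1667)·(3.1667) + (0.1667)·(-0.8333) + (2.1667)·(-2.8333) + (1.1667)·(-1.8333) + (-0.8333)·(1.1667)) / 5 = -10.1667/5 = -2.0333
  S[Y,Y] = ((1.1667)·(1.1667) + (3.1667)·(3.1667) + (-0.8333)·(-0.8333) + (-2.8333)·(-2.8333) + (-1.8333)·(-1.8333) + (1.1667)·(1.1667)) / 5 = 24.8333/5 = 4.9667

S is symmetric (S[j,i] = S[i,j]). Assembling:

S = [[4.5667, -2.0333],
 [-2.0333, 4.9667]]


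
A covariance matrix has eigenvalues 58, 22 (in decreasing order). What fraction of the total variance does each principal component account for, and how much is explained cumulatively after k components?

Step 1 — total variance = trace(Sigma) = Σ λ_i = 58 + 22 = 80.

Step 2 — fraction explained by component i = λ_i / Σ λ:
  PC1: 58/80 = 0.725
  PC2: 22/80 = 0.275

Step 3 — cumulative fraction after k components = (λ_1 + ... + λ_k) / Σ λ:
  k = 1: 58/80 = 0.725
  k = 2: (58 + 22)/80 = 80/80 = 1

Summary (fraction, with percent):

explained: PC1 0.725 (72.5%), PC2 0.275 (27.5%);  cumulative: 0.725, 1


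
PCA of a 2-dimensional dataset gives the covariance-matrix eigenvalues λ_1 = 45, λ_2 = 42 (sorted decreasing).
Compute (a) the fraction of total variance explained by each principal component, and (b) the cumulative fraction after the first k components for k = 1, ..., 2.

Step 1 — total variance = trace(Sigma) = Σ λ_i = 45 + 42 = 87.

Step 2 — fraction explained by component i = λ_i / Σ λ:
  PC1: 45/87 = 0.5172
  PC2: 42/87 = 0.4828

Step 3 — cumulative fraction after k components = (λ_1 + ... + λ_k) / Σ λ:
  k = 1: 45/87 = 0.5172
  k = 2: (45 + 42)/87 = 87/87 = 1

Summary (fraction, with percent):

explained: PC1 0.5172 (51.72%), PC2 0.4828 (48.28%);  cumulative: 0.5172, 1


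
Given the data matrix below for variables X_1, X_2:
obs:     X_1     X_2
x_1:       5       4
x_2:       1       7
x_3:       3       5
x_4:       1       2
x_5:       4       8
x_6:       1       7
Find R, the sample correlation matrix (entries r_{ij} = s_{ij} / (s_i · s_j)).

Step 1 — column means:
  mean(X_1) = (5 + 1 + 3 + 1 + 4 + 1) / 6 = 15/6 = 2.5
  mean(X_2) = (4 + 7 + 5 + 2 + 8 + 7) / 6 = 33/6 = 5.5

Step 2 — sample variances and covariances s[i,j] = (1/(n-1)) · Σ_k (x_{k,i} - mean_i) · (x_{k,j} - mean_j), with n-1 = 5:
  s[X_1,X_1] = ((2.5)·(2.5) + (-1.5)·(-1.5) + (0.5)·(0.5) + (-1.5)·(-1.5) + (1.5)·(1.5) + (-1.5)·(-1.5)) / 5 = 15.5/5 = 3.1
  s[X_1,X_2] = ((2.5)·(-1.5) + (-1.5)·(1.5) + (0.5)·(-0.5) + (-1.5)·(-3.5) + (1.5)·(2.5) + (-1.5)·(1.5)) / 5 = 0.5/5 = 0.1
  s[X_2,X_2] = ((-1.5)·(-1.5) + (1.5)·(1.5) + (-0.5)·(-0.5) + (-3.5)·(-3.5) + (2.5)·(2.5) + (1.5)·(1.5)) / 5 = 25.5/5 = 5.1
  Sample standard deviations s_i = √(s[i,i]):
  s(X_1) = √(3.1) = 1.7607
  s(X_2) = √(5.1) = 2.2583

Step 3 — r_{ij} = s_{ij} / (s_i · s_j):
  r[X_1,X_1] = 1 (diagonal).
  r[X_1,X_2] = 0.1 / (1.7607 · 2.2583) = 0.1 / 3.9762 = 0.0251
  r[X_2,X_2] = 1 (diagonal).

R is symmetric with unit diagonal. Assembling:

R = [[1, 0.0251],
 [0.0251, 1]]


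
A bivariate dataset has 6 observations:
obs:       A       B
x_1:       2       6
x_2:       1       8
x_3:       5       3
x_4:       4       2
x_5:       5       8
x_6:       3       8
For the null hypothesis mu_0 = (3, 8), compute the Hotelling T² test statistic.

Step 1 — sample mean vector:
  mean(A) = (2 + 1 + 5 + 4 + 5 + 3) / 6 = 20/6 = 3.3333
  mean(B) = (6 + 8 + 3 + 2 + 8 + 8) / 6 = 35/6 = 5.8333
  x̄ = (3.3333, 5.8333),  deviation x̄ - mu_0 = (3.3333, 5.8333) - (3, 8) = (0.3333, -2.1667).

Step 2 — sample covariance matrix, S[i,j] = (1/(n-1)) · Σ_k (x_{k,i} - mean_i) · (x_{k,j} - mean_j), divisor n-1 = 5:
  S[A,A] = ((-1.3333)·(-1.3333) + (-2.3333)·(-2.3333) + (1.6667)·(1.6667) + (0.6667)·(0.6667) + (1.6667)·(1.6667) + (-0.3333)·(-0.3333)) / 5 = 13.3333/5 = 2.6667
  S[A,B] = ((-1.3333)·(0.1667) + (-2.3333)·(2.1667) + (1.6667)·(-2.8333) + (0.6667)·(-3.8333) + (1.6667)·(2.1667) + (-0.3333)·(2.1667)) / 5 = -9.6667/5 = -1.9333
  S[B,B] = ((0.1667)·(0.1667) + (2.1667)·(2.1667) + (-2.8333)·(-2.8333) + (-3.8333)·(-3.8333) + (2.1667)·(2.1667) + (2.1667)·(2.1667)) / 5 = 36.8333/5 = 7.3667
  S = [[2.6667, -1.9333],
 [-1.9333, 7.3667]].

Step 3 — invert S. det(S) = 2.6667·7.3667 - (-1.9333)² = 15.9067.
  S^{-1} = (1/det) · [[d, -b], [-b, a]] = [[0.4631, 0.1215],
 [0.1215, 0.1676]].

Step 4 — quadratic form (x̄ - mu_0)^T · S^{-1} · (x̄ - mu_0):
  S^{-1} · (x̄ - mu_0) = (-0.109, -0.3227),
  (x̄ - mu_0)^T · [...] = (0.3333)·(-0.109) + (-2.1667)·(-0.3227) = 0.6629.

Step 5 — scale by n: T² = 6 · 0.6629 = 3.9774.

T² ≈ 3.9774


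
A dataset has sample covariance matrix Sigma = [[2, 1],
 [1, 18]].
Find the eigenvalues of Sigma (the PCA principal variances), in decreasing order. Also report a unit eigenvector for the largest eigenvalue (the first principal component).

Step 1 — characteristic polynomial of 2×2 Sigma:
  det(Sigma - λI) = λ² - trace · λ + det = 0.
  trace = 2 + 18 = 20, det = 2·18 - (1)² = 35.
Step 2 — discriminant:
  Δ = trace² - 4·det = 400 - 140 = 260.
Step 3 — eigenvalues:
  λ = (trace ± √Δ)/2 = (20 ± 16.1245)/2,
  λ_1 = 18.0623,  λ_2 = 1.9377.

Step 4 — unit eigenvector for λ_1: solve (Sigma - λ_1 I)v = 0. First row:
  (2 - 18.0623)·v_x + (1)·v_y = 0, i.e. (-16.0623)·v_x + (1)·v_y = 0,
  so v ∝ (b, λ_1 - a) = (1, 16.0623) = u.
  ||u|| = √((1)² + (16.0623)²) = √(258.9961) ≈ 16.0934,
  v_1 = u/||u|| ≈ (0.0621, 0.9981) (||v_1|| = 1).

λ_1 = 18.0623,  λ_2 = 1.9377;  v_1 ≈ (0.0621, 0.9981)


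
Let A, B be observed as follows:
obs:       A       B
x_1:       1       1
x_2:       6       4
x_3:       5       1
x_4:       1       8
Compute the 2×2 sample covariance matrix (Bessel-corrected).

Step 1 — column means:
  mean(A) = (1 + 6 + 5 + 1) / 4 = 13/4 = 3.25
  mean(B) = (1 + 4 + 1 + 8) / 4 = 14/4 = 3.5

Step 2 — sample covariance S[i,j] = (1/(n-1)) · Σ_k (x_{k,i} - mean_i) · (x_{k,j} - mean_j), with n-1 = 3.
  S[A,A] = ((-2.25)·(-2.25) + (2.75)·(2.75) + (1.75)·(1.75) + (-2.25)·(-2.25)) / 3 = 20.75/3 = 6.9167
  S[A,B] = ((-2.25)·(-2.5) + (2.75)·(0.5) + (1.75)·(-2.5) + (-2.25)·(4.5)) / 3 = -7.5/3 = -2.5
  S[B,B] = ((-2.5)·(-2.5) + (0.5)·(0.5) + (-2.5)·(-2.5) + (4.5)·(4.5)) / 3 = 33/3 = 11

S is symmetric (S[j,i] = S[i,j]). Assembling:

S = [[6.9167, -2.5],
 [-2.5, 11]]


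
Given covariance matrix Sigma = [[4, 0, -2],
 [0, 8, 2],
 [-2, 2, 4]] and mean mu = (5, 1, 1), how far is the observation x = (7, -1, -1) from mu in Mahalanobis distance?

Step 1 — centre the observation: (x - mu) = (2, -2, -2).

Step 2 — invert Sigma (cofactor / det for 3×3, or solve directly):
  Sigma^{-1} = [[0.35, -0.05, 0.2],
 [-0.05, 0.15, -0.1],
 [0.2, -0.1, 0.4]].

Step 3 — form the quadratic (x - mu)^T · Sigma^{-1} · (x - mu):
  Sigma^{-1} · (x - mu) = (0.4, -0.2, -0.2).
  (x - mu)^T · [Sigma^{-1} · (x - mu)] = (2)·(0.4) + (-2)·(-0.2) + (-2)·(-0.2) = 1.6.

Step 4 — take square root: d = √(1.6) ≈ 1.2649.

d(x, mu) = √(1.6) ≈ 1.2649


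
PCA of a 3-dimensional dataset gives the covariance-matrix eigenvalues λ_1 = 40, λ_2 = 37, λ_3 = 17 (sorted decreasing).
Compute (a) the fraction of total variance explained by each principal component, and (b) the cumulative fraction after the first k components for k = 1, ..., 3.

Step 1 — total variance = trace(Sigma) = Σ λ_i = 40 + 37 + 17 = 94.

Step 2 — fraction explained by component i = λ_i / Σ λ:
  PC1: 40/94 = 0.4255
  PC2: 37/94 = 0.3936
  PC3: 17/94 = 0.1809

Step 3 — cumulative fraction after k components = (λ_1 + ... + λ_k) / Σ λ:
  k = 1: 40/94 = 0.4255
  k = 2: (40 + 37)/94 = 77/94 = 0.8191
  k = 3: (40 + 37 + 17)/94 = 94/94 = 1

Summary (fraction, with percent):

explained: PC1 0.4255 (42.55%), PC2 0.3936 (39.36%), PC3 0.1809 (18.09%);  cumulative: 0.4255, 0.8191, 1


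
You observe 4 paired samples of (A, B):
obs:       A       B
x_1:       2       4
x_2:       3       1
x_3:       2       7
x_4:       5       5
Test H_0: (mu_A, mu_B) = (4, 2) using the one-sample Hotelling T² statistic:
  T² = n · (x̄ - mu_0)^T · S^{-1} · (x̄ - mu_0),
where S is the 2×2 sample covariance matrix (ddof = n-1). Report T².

Step 1 — sample mean vector:
  mean(A) = (2 + 3 + 2 + 5) / 4 = 12/4 = 3
  mean(B) = (4 + 1 + 7 + 5) / 4 = 17/4 = 4.25
  x̄ = (3, 4.25),  deviation x̄ - mu_0 = (3, 4.25) - (4, 2) = (-1, 2.25).

Step 2 — sample covariance matrix, S[i,j] = (1/(n-1)) · Σ_k (x_{k,i} - mean_i) · (x_{k,j} - mean_j), divisor n-1 = 3:
  S[A,A] = ((-1)·(-1) + (0)·(0) + (-1)·(-1) + (2)·(2)) / 3 = 6/3 = 2
  S[A,B] = ((-1)·(-0.25) + (0)·(-3.25) + (-1)·(2.75) + (2)·(0.75)) / 3 = -1/3 = -0.3333
  S[B,B] = ((-0.25)·(-0.25) + (-3.25)·(-3.25) + (2.75)·(2.75) + (0.75)·(0.75)) / 3 = 18.75/3 = 6.25
  S = [[2, -0.3333],
 [-0.3333, 6.25]].

Step 3 — invert S. det(S) = 2·6.25 - (-0.3333)² = 12.3889.
  S^{-1} = (1/det) · [[d, -b], [-b, a]] = [[0.5045, 0.0269],
 [0.0269, 0.1614]].

Step 4 — quadratic form (x̄ - mu_0)^T · S^{-1} · (x̄ - mu_0):
  S^{-1} · (x̄ - mu_0) = (-0.4439, 0.3363),
  (x̄ - mu_0)^T · [...] = (-1)·(-0.4439) + (2.25)·(0.3363) = 1.2007.

Step 5 — scale by n: T² = 4 · 1.2007 = 4.8027.

T² ≈ 4.8027


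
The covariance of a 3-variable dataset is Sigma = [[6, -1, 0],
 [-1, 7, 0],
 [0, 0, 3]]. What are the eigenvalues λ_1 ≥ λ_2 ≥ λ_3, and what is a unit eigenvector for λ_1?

Step 1 — characteristic polynomial p(λ) = det(λI - Sigma) = λ³ - tr·λ² + c_1·λ - det, where tr = trace, c_1 = sum of the principal 2×2 minors, det = det(Sigma):
  tr = 6 + 7 + 3 = 16,
  c_1 = (6·7 - (-1)²) + (6·3 - (0)²) + (7·3 - (0)²) = 41 + 18 + 21 = 80,
  det = 6·(7·3 - (0)²) - (-1)·((-1)·3 - (0)·(0)) + (0)·((-1)·(0) - 7·(0)) = 6·(21) - (-1)·(-3) + (0)·(0) = 123.
  So p(λ) = λ³ - 16λ² + 80λ - 123.
Step 2 — look for an integer root (rational root theorem: any rational root is an integer divisor of 123). Testing λ = 3:
  p(3) = 27 - 144 + 240 - 123 = 0  ✓
  Dividing out (λ - 3): p(λ) = (λ - 3)(λ² - 13λ + 41).
Step 3 — remaining eigenvalues from the quadratic λ² - 13λ + 41 = 0:
  Δ = 13² - 4·41 = 169 - 164 = 5,  λ = (13 ± √5)/2 = (13 ± 2.2361)/2 ≈ 7.618 or 5.382.
  Sorted: λ_1 = 7.618,  λ_2 = 5.382,  λ_3 = 3  (check: sum = 16 = tr ✓).

Step 4 — unit eigenvector for λ_1 ≈ 7.618: v spans the null space of (Sigma - λ_1 I), whose rows are
  r_1 = (-1.618, -1, 0),  r_2 = (-1, -0.618, 0),  r_3 = (0, 0, -4.618).
  v is orthogonal to every row, so take v ∝ r_1 × r_3 = ((-1)·(-4.618) - (0)·(0), (0)·(0) - (-1.618)·(-4.618), (-1.618)·(0) - (-1)·(0)) ≈ (4.618, -7.4721, 0).
  Let u = (4.618, -7.4721, 0).
  ||u|| = √((4.618)² + (-7.4721)² + (0)²) = √(77.1591) ≈ 8.784,  v_1 = u/||u|| ≈ (0.5257, -0.8507, 0) (||v_1|| = 1).

λ_1 = 7.618,  λ_2 = 5.382,  λ_3 = 3;  v_1 ≈ (0.5257, -0.8507, 0)


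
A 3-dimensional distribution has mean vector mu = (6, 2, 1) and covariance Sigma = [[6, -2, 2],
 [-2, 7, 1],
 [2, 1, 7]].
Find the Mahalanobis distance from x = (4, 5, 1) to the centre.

Step 1 — centre the observation: (x - mu) = (-2, 3, 0).

Step 2 — invert Sigma (cofactor / det for 3×3, or solve directly):
  Sigma^{-1} = [[0.2143, 0.0714, -0.0714],
 [0.0714, 0.1696, -0.0446],
 [-0.0714, -0.0446, 0.1696]].

Step 3 — form the quadratic (x - mu)^T · Sigma^{-1} · (x - mu):
  Sigma^{-1} · (x - mu) = (-0.2143, 0.3661, 0.0089).
  (x - mu)^T · [Sigma^{-1} · (x - mu)] = (-2)·(-0.2143) + (3)·(0.3661) + (0)·(0.0089) = 1.5268.

Step 4 — take square root: d = √(1.5268) ≈ 1.2356.

d(x, mu) = √(1.5268) ≈ 1.2356


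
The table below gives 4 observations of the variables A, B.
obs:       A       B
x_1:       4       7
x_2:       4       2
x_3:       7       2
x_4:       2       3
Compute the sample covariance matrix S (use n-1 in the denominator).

Step 1 — column means:
  mean(A) = (4 + 4 + 7 + 2) / 4 = 17/4 = 4.25
  mean(B) = (7 + 2 + 2 + 3) / 4 = 14/4 = 3.5

Step 2 — sample covariance S[i,j] = (1/(n-1)) · Σ_k (x_{k,i} - mean_i) · (x_{k,j} - mean_j), with n-1 = 3.
  S[A,A] = ((-0.25)·(-0.25) + (-0.25)·(-0.25) + (2.75)·(2.75) + (-2.25)·(-2.25)) / 3 = 12.75/3 = 4.25
  S[A,B] = ((-0.25)·(3.5) + (-0.25)·(-1.5) + (2.75)·(-1.5) + (-2.25)·(-0.5)) / 3 = -3.5/3 = -1.1667
  S[B,B] = ((3.5)·(3.5) + (-1.5)·(-1.5) + (-1.5)·(-1.5) + (-0.5)·(-0.5)) / 3 = 17/3 = 5.6667

S is symmetric (S[j,i] = S[i,j]). Assembling:

S = [[4.25, -1.1667],
 [-1.1667, 5.6667]]


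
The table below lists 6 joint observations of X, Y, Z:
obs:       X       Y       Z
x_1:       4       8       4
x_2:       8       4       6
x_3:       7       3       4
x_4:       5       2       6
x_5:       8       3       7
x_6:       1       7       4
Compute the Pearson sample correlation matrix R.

Step 1 — column means:
  mean(X) = (4 + 8 + 7 + 5 + 8 + 1) / 6 = 33/6 = 5.5
  mean(Y) = (8 + 4 + 3 + 2 + 3 + 7) / 6 = 27/6 = 4.5
  mean(Z) = (4 + 6 + 4 + 6 + 7 + 4) / 6 = 31/6 = 5.1667

Step 2 — sample variances and covariances s[i,j] = (1/(n-1)) · Σ_k (x_{k,i} - mean_i) · (x_{k,j} - mean_j), with n-1 = 5:
  s[X,X] = ((-1.5)·(-1.5) + (2.5)·(2.5) + (1.5)·(1.5) + (-0.5)·(-0.5) + (2.5)·(2.5) + (-4.5)·(-4.5)) / 5 = 37.5/5 = 7.5
  s[X,Y] = ((-1.5)·(3.5) + (2.5)·(-0.5) + (1.5)·(-1.5) + (-0.5)·(-2.5) + (2.5)·(-1.5) + (-4.5)·(2.5)) / 5 = -22.5/5 = -4.5
  s[X,Z] = ((-1.5)·(-1.1667) + (2.5)·(0.8333) + (1.5)·(-1.1667) + (-0.5)·(0.8333) + (2.5)·(1.8333) + (-4.5)·(-1.1667)) / 5 = 11.5/5 = 2.3
  s[Y,Y] = ((3.5)·(3.5) + (-0.5)·(-0.5) + (-1.5)·(-1.5) + (-2.5)·(-2.5) + (-1.5)·(-1.5) + (2.5)·(2.5)) / 5 = 29.5/5 = 5.9
  s[Y,Z] = ((3.5)·(-1.1667) + (-0.5)·(0.8333) + (-1.5)·(-1.1667) + (-2.5)·(0.8333) + (-1.5)·(1.8333) + (2.5)·(-1.1667)) / 5 = -10.5/5 = -2.1
  s[Z,Z] = ((-1.1667)·(-1.1667) + (0.8333)·(0.8333) + (-1.1667)·(-1.1667) + (0.8333)·(0.8333) + (1.8333)·(1.8333) + (-1.1667)·(-1.1667)) / 5 = 8.8333/5 = 1.7667
  Sample standard deviations s_i = √(s[i,i]):
  s(X) = √(7.5) = 2.7386
  s(Y) = √(5.9) = 2.429
  s(Z) = √(1.7667) = 1.3292

Step 3 — r_{ij} = s_{ij} / (s_i · s_j):
  r[X,X] = 1 (diagonal).
  r[X,Y] = -4.5 / (2.7386 · 2.429) = -4.5 / 6.6521 = -0.6765
  r[X,Z] = 2.3 / (2.7386 · 1.3292) = 2.3 / 3.6401 = 0.6319
  r[Y,Y] = 1 (diagonal).
  r[Y,Z] = -2.1 / (2.429 · 1.3292) = -2.1 / 3.2285 = -0.6505
  r[Z,Z] = 1 (diagonal).

R is symmetric with unit diagonal. Assembling:

R = [[1, -0.6765, 0.6319],
 [-0.6765, 1, -0.6505],
 [0.6319, -0.6505, 1]]


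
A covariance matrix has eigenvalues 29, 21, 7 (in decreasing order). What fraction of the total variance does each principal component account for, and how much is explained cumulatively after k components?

Step 1 — total variance = trace(Sigma) = Σ λ_i = 29 + 21 + 7 = 57.

Step 2 — fraction explained by component i = λ_i / Σ λ:
  PC1: 29/57 = 0.5088
  PC2: 21/57 = 0.3684
  PC3: 7/57 = 0.1228

Step 3 — cumulative fraction after k components = (λ_1 + ... + λ_k) / Σ λ:
  k = 1: 29/57 = 0.5088
  k = 2: (29 + 21)/57 = 50/57 = 0.8772
  k = 3: (29 + 21 + 7)/57 = 57/57 = 1

Summary (fraction, with percent):

explained: PC1 0.5088 (50.88%), PC2 0.3684 (36.84%), PC3 0.1228 (12.28%);  cumulative: 0.5088, 0.8772, 1


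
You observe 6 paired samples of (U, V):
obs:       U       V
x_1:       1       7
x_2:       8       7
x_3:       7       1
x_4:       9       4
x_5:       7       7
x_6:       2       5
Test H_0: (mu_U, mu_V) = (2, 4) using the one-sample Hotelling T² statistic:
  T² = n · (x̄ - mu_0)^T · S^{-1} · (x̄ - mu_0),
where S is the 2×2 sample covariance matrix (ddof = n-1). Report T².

Step 1 — sample mean vector:
  mean(U) = (1 + 8 + 7 + 9 + 7 + 2) / 6 = 34/6 = 5.6667
  mean(V) = (7 + 7 + 1 + 4 + 7 + 5) / 6 = 31/6 = 5.1667
  x̄ = (5.6667, 5.1667),  deviation x̄ - mu_0 = (5.6667, 5.1667) - (2, 4) = (3.6667, 1.1667).

Step 2 — sample covariance matrix, S[i,j] = (1/(n-1)) · Σ_k (x_{k,i} - mean_i) · (x_{k,j} - mean_j), divisor n-1 = 5:
  S[U,U] = ((-4.6667)·(-4.6667) + (2.3333)·(2.3333) + (1.3333)·(1.3333) + (3.3333)·(3.3333) + (1.3333)·(1.3333) + (-3.6667)·(-3.6667)) / 5 = 55.3333/5 = 11.0667
  S[U,V] = ((-4.6667)·(1.8333) + (2.3333)·(1.8333) + (1.3333)·(-4.1667) + (3.3333)·(-1.1667) + (1.3333)·(1.8333) + (-3.6667)·(-0.1667)) / 5 = -10.6667/5 = -2.1333
  S[V,V] = ((1.8333)·(1.8333) + (1.8333)·(1.8333) + (-4.1667)·(-4.1667) + (-1.1667)·(-1.1667) + (1.8333)·(1.8333) + (-0.1667)·(-0.1667)) / 5 = 28.8333/5 = 5.7667
  S = [[11.0667, -2.1333],
 [-2.1333, 5.7667]].

Step 3 — invert S. det(S) = 11.0667·5.7667 - (-2.1333)² = 59.2667.
  S^{-1} = (1/det) · [[d, -b], [-b, a]] = [[0.0973, 0.036],
 [0.036, 0.1867]].

Step 4 — quadratic form (x̄ - mu_0)^T · S^{-1} · (x̄ - mu_0):
  S^{-1} · (x̄ - mu_0) = (0.3988, 0.3498),
  (x̄ - mu_0)^T · [...] = (3.6667)·(0.3988) + (1.1667)·(0.3498) = 1.8703.

Step 5 — scale by n: T² = 6 · 1.8703 = 11.2216.

T² ≈ 11.2216


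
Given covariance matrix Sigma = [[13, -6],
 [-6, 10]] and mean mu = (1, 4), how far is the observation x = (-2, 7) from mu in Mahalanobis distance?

Step 1 — centre the observation: (x - mu) = (-3, 3).

Step 2 — invert Sigma. det(Sigma) = 13·10 - (-6)² = 94.
  Sigma^{-1} = (1/det) · [[d, -b], [-b, a]] = [[0.1064, 0.0638],
 [0.0638, 0.1383]].

Step 3 — form the quadratic (x - mu)^T · Sigma^{-1} · (x - mu):
  Sigma^{-1} · (x - mu) = (-0.1277, 0.2234).
  (x - mu)^T · [Sigma^{-1} · (x - mu)] = (-3)·(-0.1277) + (3)·(0.2234) = 1.0532.

Step 4 — take square root: d = √(1.0532) ≈ 1.0263.

d(x, mu) = √(1.0532) ≈ 1.0263


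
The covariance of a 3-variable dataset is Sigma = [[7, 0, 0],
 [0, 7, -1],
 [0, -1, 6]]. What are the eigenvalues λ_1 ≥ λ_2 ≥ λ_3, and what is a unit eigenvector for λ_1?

Step 1 — characteristic polynomial p(λ) = det(λI - Sigma) = λ³ - tr·λ² + c_1·λ - det, where tr = trace, c_1 = sum of the principal 2×2 minors, det = det(Sigma):
  tr = 7 + 7 + 6 = 20,
  c_1 = (7·7 - (0)²) + (7·6 - (0)²) + (7·6 - (-1)²) = 49 + 42 + 41 = 132,
  det = 7·(7·6 - (-1)²) - (0)·((0)·6 - (-1)·(0)) + (0)·((0)·(-1) - 7·(0)) = 7·(41) - (0)·(0) + (0)·(0) = 287.
  So p(λ) = λ³ - 20λ² + 132λ - 287.
Step 2 — look for an integer root (rational root theorem: any rational root is an integer divisor of 287). Testing λ = 7:
  p(7) = 343 - 980 + 924 - 287 = 0  ✓
  Dividing out (λ - 7): p(λ) = (λ - 7)(λ² - 13λ + 41).
Step 3 — remaining eigenvalues from the quadratic λ² - 13λ + 41 = 0:
  Δ = 13² - 4·41 = 169 - 164 = 5,  λ = (13 ± √5)/2 = (13 ± 2.2361)/2 ≈ 7.618 or 5.382.
  Sorted: λ_1 = 7.618,  λ_2 = 7,  λ_3 = 5.382  (check: sum = 20 = tr ✓).

Step 4 — unit eigenvector for λ_1 ≈ 7.618: v spans the null space of (Sigma - λ_1 I), whose rows are
  r_1 = (-0.618, 0, 0),  r_2 = (0, -0.618, -1),  r_3 = (0, -1, -1.618).
  v is orthogonal to every row, so take v ∝ r_1 × r_2 = ((0)·(-1) - (0)·(-0.618), (0)·(0) - (-0.618)·(-1), (-0.618)·(-0.618) - (0)·(0)) ≈ (0, -0.618, 0.382).
  Rescale (multiply by -1 so the first nonzero entry is positive): u = (0, 0.618, -0.382).
  ||u|| = √((0)² + (0.618)² + (-0.382)²) = √(0.5279) ≈ 0.7265,  v_1 = u/||u|| ≈ (0, 0.8507, -0.5257) (||v_1|| = 1).

λ_1 = 7.618,  λ_2 = 7,  λ_3 = 5.382;  v_1 ≈ (0, 0.8507, -0.5257)


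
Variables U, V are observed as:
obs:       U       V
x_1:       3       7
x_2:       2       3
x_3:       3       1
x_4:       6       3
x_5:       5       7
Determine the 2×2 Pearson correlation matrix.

Step 1 — column means:
  mean(U) = (3 + 2 + 3 + 6 + 5) / 5 = 19/5 = 3.8
  mean(V) = (7 + 3 + 1 + 3 + 7) / 5 = 21/5 = 4.2

Step 2 — sample variances and covariances s[i,j] = (1/(n-1)) · Σ_k (x_{k,i} - mean_i) · (x_{k,j} - mean_j), with n-1 = 4:
  s[U,U] = ((-0.8)·(-0.8) + (-1.8)·(-1.8) + (-0.8)·(-0.8) + (2.2)·(2.2) + (1.2)·(1.2)) / 4 = 10.8/4 = 2.7
  s[U,V] = ((-0.8)·(2.8) + (-1.8)·(-1.2) + (-0.8)·(-3.2) + (2.2)·(-1.2) + (1.2)·(2.8)) / 4 = 3.2/4 = 0.8
  s[V,V] = ((2.8)·(2.8) + (-1.2)·(-1.2) + (-3.2)·(-3.2) + (-1.2)·(-1.2) + (2.8)·(2.8)) / 4 = 28.8/4 = 7.2
  Sample standard deviations s_i = √(s[i,i]):
  s(U) = √(2.7) = 1.6432
  s(V) = √(7.2) = 2.6833

Step 3 — r_{ij} = s_{ij} / (s_i · s_j):
  r[U,U] = 1 (diagonal).
  r[U,V] = 0.8 / (1.6432 · 2.6833) = 0.8 / 4.4091 = 0.1814
  r[V,V] = 1 (diagonal).

R is symmetric with unit diagonal. Assembling:

R = [[1, 0.1814],
 [0.1814, 1]]


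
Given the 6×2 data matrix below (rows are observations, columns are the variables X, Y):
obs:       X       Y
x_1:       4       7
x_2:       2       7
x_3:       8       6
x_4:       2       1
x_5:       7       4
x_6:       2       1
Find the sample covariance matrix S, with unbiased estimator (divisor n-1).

Step 1 — column means:
  mean(X) = (4 + 2 + 8 + 2 + 7 + 2) / 6 = 25/6 = 4.1667
  mean(Y) = (7 + 7 + 6 + 1 + 4 + 1) / 6 = 26/6 = 4.3333

Step 2 — sample covariance S[i,j] = (1/(n-1)) · Σ_k (x_{k,i} - mean_i) · (x_{k,j} - mean_j), with n-1 = 5.
  S[X,X] = ((-0.1667)·(-0.1667) + (-2.1667)·(-2.1667) + (3.8333)·(3.8333) + (-2.1667)·(-2.1667) + (2.8333)·(2.8333) + (-2.1667)·(-2.1667)) / 5 = 36.8333/5 = 7.3667
  S[X,Y] = ((-0.1667)·(2.6667) + (-2.1667)·(2.6667) + (3.8333)·(1.6667) + (-2.1667)·(-3.3333) + (2.8333)·(-0.3333) + (-2.1667)·(-3.3333)) / 5 = 13.6667/5 = 2.7333
  S[Y,Y] = ((2.6667)·(2.6667) + (2.6667)·(2.6667) + (1.6667)·(1.6667) + (-3.3333)·(-3.3333) + (-0.3333)·(-0.3333) + (-3.3333)·(-3.3333)) / 5 = 39.3333/5 = 7.8667

S is symmetric (S[j,i] = S[i,j]). Assembling:

S = [[7.3667, 2.7333],
 [2.7333, 7.8667]]


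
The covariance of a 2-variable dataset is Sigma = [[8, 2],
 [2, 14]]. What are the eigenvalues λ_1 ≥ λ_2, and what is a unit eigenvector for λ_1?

Step 1 — characteristic polynomial of 2×2 Sigma:
  det(Sigma - λI) = λ² - trace · λ + det = 0.
  trace = 8 + 14 = 22, det = 8·14 - (2)² = 108.
Step 2 — discriminant:
  Δ = trace² - 4·det = 484 - 432 = 52.
Step 3 — eigenvalues:
  λ = (trace ± √Δ)/2 = (22 ± 7.2111)/2,
  λ_1 = 14.6056,  λ_2 = 7.3944.

Step 4 — unit eigenvector for λ_1: solve (Sigma - λ_1 I)v = 0. First row:
  (8 - 14.6056)·v_x + (2)·v_y = 0, i.e. (-6.6056)·v_x + (2)·v_y = 0,
  so v ∝ (b, λ_1 - a) = (2, 6.6056) = u.
  ||u|| = √((2)² + (6.6056)²) = √(47.6333) ≈ 6.9017,
  v_1 = u/||u|| ≈ (0.2898, 0.9571) (||v_1|| = 1).

λ_1 = 14.6056,  λ_2 = 7.3944;  v_1 ≈ (0.2898, 0.9571)


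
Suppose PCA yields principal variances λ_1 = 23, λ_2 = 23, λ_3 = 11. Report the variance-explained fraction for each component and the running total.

Step 1 — total variance = trace(Sigma) = Σ λ_i = 23 + 23 + 11 = 57.

Step 2 — fraction explained by component i = λ_i / Σ λ:
  PC1: 23/57 = 0.4035
  PC2: 23/57 = 0.4035
  PC3: 11/57 = 0.193

Step 3 — cumulative fraction after k components = (λ_1 + ... + λ_k) / Σ λ:
  k = 1: 23/57 = 0.4035
  k = 2: (23 + 23)/57 = 46/57 = 0.807
  k = 3: (23 + 23 + 11)/57 = 57/57 = 1

Summary (fraction, with percent):

explained: PC1 0.4035 (40.35%), PC2 0.4035 (40.35%), PC3 0.193 (19.3%);  cumulative: 0.4035, 0.807, 1


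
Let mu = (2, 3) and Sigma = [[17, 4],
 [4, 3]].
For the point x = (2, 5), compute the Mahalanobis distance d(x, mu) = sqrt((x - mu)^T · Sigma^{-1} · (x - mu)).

Step 1 — centre the observation: (x - mu) = (0, 2).

Step 2 — invert Sigma. det(Sigma) = 17·3 - (4)² = 35.
  Sigma^{-1} = (1/det) · [[d, -b], [-b, a]] = [[0.0857, -0.1143],
 [-0.1143, 0.4857]].

Step 3 — form the quadratic (x - mu)^T · Sigma^{-1} · (x - mu):
  Sigma^{-1} · (x - mu) = (-0.2286, 0.9714).
  (x - mu)^T · [Sigma^{-1} · (x - mu)] = (0)·(-0.2286) + (2)·(0.9714) = 1.9429.

Step 4 — take square root: d = √(1.9429) ≈ 1.3939.

d(x, mu) = √(1.9429) ≈ 1.3939


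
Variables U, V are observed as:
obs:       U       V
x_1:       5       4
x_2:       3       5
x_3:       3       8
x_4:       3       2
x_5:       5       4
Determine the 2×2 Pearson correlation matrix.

Step 1 — column means:
  mean(U) = (5 + 3 + 3 + 3 + 5) / 5 = 19/5 = 3.8
  mean(V) = (4 + 5 + 8 + 2 + 4) / 5 = 23/5 = 4.6

Step 2 — sample variances and covariances s[i,j] = (1/(n-1)) · Σ_k (x_{k,i} - mean_i) · (x_{k,j} - mean_j), with n-1 = 4:
  s[U,U] = ((1.2)·(1.2) + (-0.8)·(-0.8) + (-0.8)·(-0.8) + (-0.8)·(-0.8) + (1.2)·(1.2)) / 4 = 4.8/4 = 1.2
  s[U,V] = ((1.2)·(-0.6) + (-0.8)·(0.4) + (-0.8)·(3.4) + (-0.8)·(-2.6) + (1.2)·(-0.6)) / 4 = -2.4/4 = -0.6
  s[V,V] = ((-0.6)·(-0.6) + (0.4)·(0.4) + (3.4)·(3.4) + (-2.6)·(-2.6) + (-0.6)·(-0.6)) / 4 = 19.2/4 = 4.8
  Sample standard deviations s_i = √(s[i,i]):
  s(U) = √(1.2) = 1.0954
  s(V) = √(4.8) = 2.1909

Step 3 — r_{ij} = s_{ij} / (s_i · s_j):
  r[U,U] = 1 (diagonal).
  r[U,V] = -0.6 / (1.0954 · 2.1909) = -0.6 / 2.4 = -0.25
  r[V,V] = 1 (diagonal).

R is symmetric with unit diagonal. Assembling:

R = [[1, -0.25],
 [-0.25, 1]]


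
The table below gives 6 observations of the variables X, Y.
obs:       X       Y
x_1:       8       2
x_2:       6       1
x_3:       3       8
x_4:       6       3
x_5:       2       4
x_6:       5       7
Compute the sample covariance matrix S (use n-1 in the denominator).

Step 1 — column means:
  mean(X) = (8 + 6 + 3 + 6 + 2 + 5) / 6 = 30/6 = 5
  mean(Y) = (2 + 1 + 8 + 3 + 4 + 7) / 6 = 25/6 = 4.1667

Step 2 — sample covariance S[i,j] = (1/(n-1)) · Σ_k (x_{k,i} - mean_i) · (x_{k,j} - mean_j), with n-1 = 5.
  S[X,X] = ((3)·(3) + (1)·(1) + (-2)·(-2) + (1)·(1) + (-3)·(-3) + (0)·(0)) / 5 = 24/5 = 4.8
  S[X,Y] = ((3)·(-2.1667) + (1)·(-3.1667) + (-2)·(3.8333) + (1)·(-1.1667) + (-3)·(-0.1667) + (0)·(2.8333)) / 5 = -18/5 = -3.6
  S[Y,Y] = ((-2.1667)·(-2.1667) + (-3.1667)·(-3.1667) + (3.8333)·(3.8333) + (-1.1667)·(-1.1667) + (-0.1667)·(-0.1667) + (2.8333)·(2.8333)) / 5 = 38.8333/5 = 7.7667

S is symmetric (S[j,i] = S[i,j]). Assembling:

S = [[4.8, -3.6],
 [-3.6, 7.7667]]


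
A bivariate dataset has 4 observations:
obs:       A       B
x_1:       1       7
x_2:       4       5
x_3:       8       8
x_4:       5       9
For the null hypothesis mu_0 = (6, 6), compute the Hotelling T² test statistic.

Step 1 — sample mean vector:
  mean(A) = (1 + 4 + 8 + 5) / 4 = 18/4 = 4.5
  mean(B) = (7 + 5 + 8 + 9) / 4 = 29/4 = 7.25
  x̄ = (4.5, 7.25),  deviation x̄ - mu_0 = (4.5, 7.25) - (6, 6) = (-1.5, 1.25).

Step 2 — sample covariance matrix, S[i,j] = (1/(n-1)) · Σ_k (x_{k,i} - mean_i) · (x_{k,j} - mean_j), divisor n-1 = 3:
  S[A,A] = ((-3.5)·(-3.5) + (-0.5)·(-0.5) + (3.5)·(3.5) + (0.5)·(0.5)) / 3 = 25/3 = 8.3333
  S[A,B] = ((-3.5)·(-0.25) + (-0.5)·(-2.25) + (3.5)·(0.75) + (0.5)·(1.75)) / 3 = 5.5/3 = 1.8333
  S[B,B] = ((-0.25)·(-0.25) + (-2.25)·(-2.25) + (0.75)·(0.75) + (1.75)·(1.75)) / 3 = 8.75/3 = 2.9167
  S = [[8.3333, 1.8333],
 [1.8333, 2.9167]].

Step 3 — invert S. det(S) = 8.3333·2.9167 - (1.8333)² = 20.9444.
  S^{-1} = (1/det) · [[d, -b], [-b, a]] = [[0.1393, -0.0875],
 [-0.0875, 0.3979]].

Step 4 — quadratic form (x̄ - mu_0)^T · S^{-1} · (x̄ - mu_0):
  S^{-1} · (x̄ - mu_0) = (-0.3183, 0.6286),
  (x̄ - mu_0)^T · [...] = (-1.5)·(-0.3183) + (1.25)·(0.6286) = 1.2633.

Step 5 — scale by n: T² = 4 · 1.2633 = 5.0531.

T² ≈ 5.0531


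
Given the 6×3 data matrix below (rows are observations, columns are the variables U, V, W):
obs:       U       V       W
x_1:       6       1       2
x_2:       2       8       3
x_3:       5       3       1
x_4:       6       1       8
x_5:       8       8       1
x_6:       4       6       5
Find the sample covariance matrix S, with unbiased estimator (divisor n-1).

Step 1 — column means:
  mean(U) = (6 + 2 + 5 + 6 + 8 + 4) / 6 = 31/6 = 5.1667
  mean(V) = (1 + 8 + 3 + 1 + 8 + 6) / 6 = 27/6 = 4.5
  mean(W) = (2 + 3 + 1 + 8 + 1 + 5) / 6 = 20/6 = 3.3333

Step 2 — sample covariance S[i,j] = (1/(n-1)) · Σ_k (x_{k,i} - mean_i) · (x_{k,j} - mean_j), with n-1 = 5.
  S[U,U] = ((0.8333)·(0.8333) + (-3.1667)·(-3.1667) + (-0.1667)·(-0.1667) + (0.8333)·(0.8333) + (2.8333)·(2.8333) + (-1.1667)·(-1.1667)) / 5 = 20.8333/5 = 4.1667
  S[U,V] = ((0.8333)·(-3.5) + (-3.1667)·(3.5) + (-0.1667)·(-1.5) + (0.8333)·(-3.5) + (2.8333)·(3.5) + (-1.1667)·(1.5)) / 5 = -8.5/5 = -1.7
  S[U,W] = ((0.8333)·(-1.3333) + (-3.1667)·(-0.3333) + (-0.1667)·(-2.3333) + (0.8333)·(4.6667) + (2.8333)·(-2.3333) + (-1.1667)·(1.6667)) / 5 = -4.3333/5 = -0.8667
  S[V,V] = ((-3.5)·(-3.5) + (3.5)·(3.5) + (-1.5)·(-1.5) + (-3.5)·(-3.5) + (3.5)·(3.5) + (1.5)·(1.5)) / 5 = 53.5/5 = 10.7
  S[V,W] = ((-3.5)·(-1.3333) + (3.5)·(-0.3333) + (-1.5)·(-2.3333) + (-3.5)·(4.6667) + (3.5)·(-2.3333) + (1.5)·(1.6667)) / 5 = -15/5 = -3
  S[W,W] = ((-1.3333)·(-1.3333) + (-0.3333)·(-0.3333) + (-2.3333)·(-2.3333) + (4.6667)·(4.6667) + (-2.3333)·(-2.3333) + (1.6667)·(1.6667)) / 5 = 37.3333/5 = 7.4667

S is symmetric (S[j,i] = S[i,j]). Assembling:

S = [[4.1667, -1.7, -0.8667],
 [-1.7, 10.7, -3],
 [-0.8667, -3, 7.4667]]


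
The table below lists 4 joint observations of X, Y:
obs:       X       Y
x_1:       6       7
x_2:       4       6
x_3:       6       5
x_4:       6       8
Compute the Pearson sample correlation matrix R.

Step 1 — column means:
  mean(X) = (6 + 4 + 6 + 6) / 4 = 22/4 = 5.5
  mean(Y) = (7 + 6 + 5 + 8) / 4 = 26/4 = 6.5

Step 2 — sample variances and covariances s[i,j] = (1/(n-1)) · Σ_k (x_{k,i} - mean_i) · (x_{k,j} - mean_j), with n-1 = 3:
  s[X,X] = ((0.5)·(0.5) + (-1.5)·(-1.5) + (0.5)·(0.5) + (0.5)·(0.5)) / 3 = 3/3 = 1
  s[X,Y] = ((0.5)·(0.5) + (-1.5)·(-0.5) + (0.5)·(-1.5) + (0.5)·(1.5)) / 3 = 1/3 = 0.3333
  s[Y,Y] = ((0.5)·(0.5) + (-0.5)·(-0.5) + (-1.5)·(-1.5) + (1.5)·(1.5)) / 3 = 5/3 = 1.6667
  Sample standard deviations s_i = √(s[i,i]):
  s(X) = √(1) = 1
  s(Y) = √(1.6667) = 1.291

Step 3 — r_{ij} = s_{ij} / (s_i · s_j):
  r[X,X] = 1 (diagonal).
  r[X,Y] = 0.3333 / (1 · 1.291) = 0.3333 / 1.291 = 0.2582
  r[Y,Y] = 1 (diagonal).

R is symmetric with unit diagonal. Assembling:

R = [[1, 0.2582],
 [0.2582, 1]]


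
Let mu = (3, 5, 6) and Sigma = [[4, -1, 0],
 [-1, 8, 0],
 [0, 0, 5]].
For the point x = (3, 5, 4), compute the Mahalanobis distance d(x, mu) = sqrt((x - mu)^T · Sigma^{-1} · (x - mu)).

Step 1 — centre the observation: (x - mu) = (0, 0, -2).

Step 2 — invert Sigma (cofactor / det for 3×3, or solve directly):
  Sigma^{-1} = [[0.2581, 0.0323, 0],
 [0.0323, 0.129, 0],
 [0, 0, 0.2]].

Step 3 — form the quadratic (x - mu)^T · Sigma^{-1} · (x - mu):
  Sigma^{-1} · (x - mu) = (0, 0, -0.4).
  (x - mu)^T · [Sigma^{-1} · (x - mu)] = (0)·(0) + (0)·(0) + (-2)·(-0.4) = 0.8.

Step 4 — take square root: d = √(0.8) ≈ 0.8944.

d(x, mu) = √(0.8) ≈ 0.8944


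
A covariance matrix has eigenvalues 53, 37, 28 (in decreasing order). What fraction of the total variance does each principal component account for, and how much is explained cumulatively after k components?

Step 1 — total variance = trace(Sigma) = Σ λ_i = 53 + 37 + 28 = 118.

Step 2 — fraction explained by component i = λ_i / Σ λ:
  PC1: 53/118 = 0.4492
  PC2: 37/118 = 0.3136
  PC3: 28/118 = 0.2373

Step 3 — cumulative fraction after k components = (λ_1 + ... + λ_k) / Σ λ:
  k = 1: 53/118 = 0.4492
  k = 2: (53 + 37)/118 = 90/118 = 0.7627
  k = 3: (53 + 37 + 28)/118 = 118/118 = 1

Summary (fraction, with percent):

explained: PC1 0.4492 (44.92%), PC2 0.3136 (31.36%), PC3 0.2373 (23.73%);  cumulative: 0.4492, 0.7627, 1


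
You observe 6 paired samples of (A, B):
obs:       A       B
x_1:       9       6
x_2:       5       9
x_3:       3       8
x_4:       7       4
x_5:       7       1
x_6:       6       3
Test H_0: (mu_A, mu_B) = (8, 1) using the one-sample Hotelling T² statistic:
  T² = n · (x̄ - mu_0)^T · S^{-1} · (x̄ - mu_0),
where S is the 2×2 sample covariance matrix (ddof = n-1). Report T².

Step 1 — sample mean vector:
  mean(A) = (9 + 5 + 3 + 7 + 7 + 6) / 6 = 37/6 = 6.1667
  mean(B) = (6 + 9 + 8 + 4 + 1 + 3) / 6 = 31/6 = 5.1667
  x̄ = (6.1667, 5.1667),  deviation x̄ - mu_0 = (6.1667, 5.1667) - (8, 1) = (-1.8333, 4.1667).

Step 2 — sample covariance matrix, S[i,j] = (1/(n-1)) · Σ_k (x_{k,i} - mean_i) · (x_{k,j} - mean_j), divisor n-1 = 5:
  S[A,A] = ((2.8333)·(2.8333) + (-1.1667)·(-1.1667) + (-3.1667)·(-3.1667) + (0.8333)·(0.8333) + (0.8333)·(0.8333) + (-0.1667)·(-0.1667)) / 5 = 20.8333/5 = 4.1667
  S[A,B] = ((2.8333)·(0.8333) + (-1.1667)·(3.8333) + (-3.1667)·(2.8333) + (0.8333)·(-1.1667) + (0.8333)·(-4.1667) + (-0.1667)·(-2.1667)) / 5 = -15.1667/5 = -3.0333
  S[B,B] = ((0.8333)·(0.8333) + (3.8333)·(3.8333) + (2.8333)·(2.8333) + (-1.1667)·(-1.1667) + (-4.1667)·(-4.1667) + (-2.1667)·(-2.1667)) / 5 = 46.8333/5 = 9.3667
  S = [[4.1667, -3.0333],
 [-3.0333, 9.3667]].

Step 3 — invert S. det(S) = 4.1667·9.3667 - (-3.0333)² = 29.8267.
  S^{-1} = (1/det) · [[d, -b], [-b, a]] = [[0.314, 0.1017],
 [0.1017, 0.1397]].

Step 4 — quadratic form (x̄ - mu_0)^T · S^{-1} · (x̄ - mu_0):
  S^{-1} · (x̄ - mu_0) = (-0.152, 0.3956),
  (x̄ - mu_0)^T · [...] = (-1.8333)·(-0.152) + (4.1667)·(0.3956) = 1.9271.

Step 5 — scale by n: T² = 6 · 1.9271 = 11.5624.

T² ≈ 11.5624


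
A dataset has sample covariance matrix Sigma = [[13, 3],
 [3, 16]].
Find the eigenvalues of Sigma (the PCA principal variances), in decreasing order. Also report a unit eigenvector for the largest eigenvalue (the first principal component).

Step 1 — characteristic polynomial of 2×2 Sigma:
  det(Sigma - λI) = λ² - trace · λ + det = 0.
  trace = 13 + 16 = 29, det = 13·16 - (3)² = 199.
Step 2 — discriminant:
  Δ = trace² - 4·det = 841 - 796 = 45.
Step 3 — eigenvalues:
  λ = (trace ± √Δ)/2 = (29 ± 6.7082)/2,
  λ_1 = 17.8541,  λ_2 = 11.1459.

Step 4 — unit eigenvector for λ_1: solve (Sigma - λ_1 I)v = 0. First row:
  (13 - 17.8541)·v_x + (3)·v_y = 0, i.e. (-4.8541)·v_x + (3)·v_y = 0,
  so v ∝ (b, λ_1 - a) = (3, 4.8541) = u.
  ||u|| = √((3)² + (4.8541)²) = √(32.5623) ≈ 5.7063,
  v_1 = u/||u|| ≈ (0.5257, 0.8507) (||v_1|| = 1).

λ_1 = 17.8541,  λ_2 = 11.1459;  v_1 ≈ (0.5257, 0.8507)


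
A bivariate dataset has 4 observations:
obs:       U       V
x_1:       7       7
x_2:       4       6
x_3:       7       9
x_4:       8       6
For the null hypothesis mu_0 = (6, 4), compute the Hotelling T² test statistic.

Step 1 — sample mean vector:
  mean(U) = (7 + 4 + 7 + 8) / 4 = 26/4 = 6.5
  mean(V) = (7 + 6 + 9 + 6) / 4 = 28/4 = 7
  x̄ = (6.5, 7),  deviation x̄ - mu_0 = (6.5, 7) - (6, 4) = (0.5, 3).

Step 2 — sample covariance matrix, S[i,j] = (1/(n-1)) · Σ_k (x_{k,i} - mean_i) · (x_{k,j} - mean_j), divisor n-1 = 3:
  S[U,U] = ((0.5)·(0.5) + (-2.5)·(-2.5) + (0.5)·(0.5) + (1.5)·(1.5)) / 3 = 9/3 = 3
  S[U,V] = ((0.5)·(0) + (-2.5)·(-1) + (0.5)·(2) + (1.5)·(-1)) / 3 = 2/3 = 0.6667
  S[V,V] = ((0)·(0) + (-1)·(-1) + (2)·(2) + (-1)·(-1)) / 3 = 6/3 = 2
  S = [[3, 0.6667],
 [0.6667, 2]].

Step 3 — invert S. det(S) = 3·2 - (0.6667)² = 5.5556.
  S^{-1} = (1/det) · [[d, -b], [-b, a]] = [[0.36, -0.12],
 [-0.12, 0.54]].

Step 4 — quadratic form (x̄ - mu_0)^T · S^{-1} · (x̄ - mu_0):
  S^{-1} · (x̄ - mu_0) = (-0.18, 1.56),
  (x̄ - mu_0)^T · [...] = (0.5)·(-0.18) + (3)·(1.56) = 4.59.

Step 5 — scale by n: T² = 4 · 4.59 = 18.36.

T² ≈ 18.36


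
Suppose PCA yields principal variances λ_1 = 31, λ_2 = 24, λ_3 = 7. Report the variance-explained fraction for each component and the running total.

Step 1 — total variance = trace(Sigma) = Σ λ_i = 31 + 24 + 7 = 62.

Step 2 — fraction explained by component i = λ_i / Σ λ:
  PC1: 31/62 = 0.5
  PC2: 24/62 = 0.3871
  PC3: 7/62 = 0.1129

Step 3 — cumulative fraction after k components = (λ_1 + ... + λ_k) / Σ λ:
  k = 1: 31/62 = 0.5
  k = 2: (31 + 24)/62 = 55/62 = 0.8871
  k = 3: (31 + 24 + 7)/62 = 62/62 = 1

Summary (fraction, with percent):

explained: PC1 0.5 (50%), PC2 0.3871 (38.71%), PC3 0.1129 (11.29%);  cumulative: 0.5, 0.8871, 1


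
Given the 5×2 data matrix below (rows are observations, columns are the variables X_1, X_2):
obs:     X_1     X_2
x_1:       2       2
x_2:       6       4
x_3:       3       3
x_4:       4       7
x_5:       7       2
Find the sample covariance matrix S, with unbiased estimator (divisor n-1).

Step 1 — column means:
  mean(X_1) = (2 + 6 + 3 + 4 + 7) / 5 = 22/5 = 4.4
  mean(X_2) = (2 + 4 + 3 + 7 + 2) / 5 = 18/5 = 3.6

Step 2 — sample covariance S[i,j] = (1/(n-1)) · Σ_k (x_{k,i} - mean_i) · (x_{k,j} - mean_j), with n-1 = 4.
  S[X_1,X_1] = ((-2.4)·(-2.4) + (1.6)·(1.6) + (-1.4)·(-1.4) + (-0.4)·(-0.4) + (2.6)·(2.6)) / 4 = 17.2/4 = 4.3
  S[X_1,X_2] = ((-2.4)·(-1.6) + (1.6)·(0.4) + (-1.4)·(-0.6) + (-0.4)·(3.4) + (2.6)·(-1.6)) / 4 = -0.2/4 = -0.05
  S[X_2,X_2] = ((-1.6)·(-1.6) + (0.4)·(0.4) + (-0.6)·(-0.6) + (3.4)·(3.4) + (-1.6)·(-1.6)) / 4 = 17.2/4 = 4.3

S is symmetric (S[j,i] = S[i,j]). Assembling:

S = [[4.3, -0.05],
 [-0.05, 4.3]]


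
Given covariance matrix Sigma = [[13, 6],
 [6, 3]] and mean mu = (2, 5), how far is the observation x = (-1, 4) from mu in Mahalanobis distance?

Step 1 — centre the observation: (x - mu) = (-3, -1).

Step 2 — invert Sigma. det(Sigma) = 13·3 - (6)² = 3.
  Sigma^{-1} = (1/det) · [[d, -b], [-b, a]] = [[1, -2],
 [-2, 4.3333]].

Step 3 — form the quadratic (x - mu)^T · Sigma^{-1} · (x - mu):
  Sigma^{-1} · (x - mu) = (-1, 1.6667).
  (x - mu)^T · [Sigma^{-1} · (x - mu)] = (-3)·(-1) + (-1)·(1.6667) = 1.3333.

Step 4 — take square root: d = √(1.3333) ≈ 1.1547.

d(x, mu) = √(1.3333) ≈ 1.1547


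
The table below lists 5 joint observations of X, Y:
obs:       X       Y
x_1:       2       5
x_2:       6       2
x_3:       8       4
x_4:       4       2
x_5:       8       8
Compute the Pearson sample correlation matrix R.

Step 1 — column means:
  mean(X) = (2 + 6 + 8 + 4 + 8) / 5 = 28/5 = 5.6
  mean(Y) = (5 + 2 + 4 + 2 + 8) / 5 = 21/5 = 4.2

Step 2 — sample variances and covariances s[i,j] = (1/(n-1)) · Σ_k (x_{k,i} - mean_i) · (x_{k,j} - mean_j), with n-1 = 4:
  s[X,X] = ((-3.6)·(-3.6) + (0.4)·(0.4) + (2.4)·(2.4) + (-1.6)·(-1.6) + (2.4)·(2.4)) / 4 = 27.2/4 = 6.8
  s[X,Y] = ((-3.6)·(0.8) + (0.4)·(-2.2) + (2.4)·(-0.2) + (-1.6)·(-2.2) + (2.4)·(3.8)) / 4 = 8.4/4 = 2.1
  s[Y,Y] = ((0.8)·(0.8) + (-2.2)·(-2.2) + (-0.2)·(-0.2) + (-2.2)·(-2.2) + (3.8)·(3.8)) / 4 = 24.8/4 = 6.2
  Sample standard deviations s_i = √(s[i,i]):
  s(X) = √(6.8) = 2.6077
  s(Y) = √(6.2) = 2.49

Step 3 — r_{ij} = s_{ij} / (s_i · s_j):
  r[X,X] = 1 (diagonal).
  r[X,Y] = 2.1 / (2.6077 · 2.49) = 2.1 / 6.4931 = 0.3234
  r[Y,Y] = 1 (diagonal).

R is symmetric with unit diagonal. Assembling:

R = [[1, 0.3234],
 [0.3234, 1]]


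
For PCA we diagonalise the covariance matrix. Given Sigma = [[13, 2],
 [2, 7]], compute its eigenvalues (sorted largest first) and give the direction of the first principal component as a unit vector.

Step 1 — characteristic polynomial of 2×2 Sigma:
  det(Sigma - λI) = λ² - trace · λ + det = 0.
  trace = 13 + 7 = 20, det = 13·7 - (2)² = 87.
Step 2 — discriminant:
  Δ = trace² - 4·det = 400 - 348 = 52.
Step 3 — eigenvalues:
  λ = (trace ± √Δ)/2 = (20 ± 7.2111)/2,
  λ_1 = 13.6056,  λ_2 = 6.3944.

Step 4 — unit eigenvector for λ_1: solve (Sigma - λ_1 I)v = 0. First row:
  (13 - 13.6056)·v_x + (2)·v_y = 0, i.e. (-0.6056)·v_x + (2)·v_y = 0,
  so v ∝ (b, λ_1 - a) = (2, 0.6056) = u.
  ||u|| = √((2)² + (0.6056)²) = √(4.3667) ≈ 2.0897,
  v_1 = u/||u|| ≈ (0.9571, 0.2898) (||v_1|| = 1).

λ_1 = 13.6056,  λ_2 = 6.3944;  v_1 ≈ (0.9571, 0.2898)
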